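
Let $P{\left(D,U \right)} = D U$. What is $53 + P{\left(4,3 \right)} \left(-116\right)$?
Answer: $-1339$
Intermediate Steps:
$53 + P{\left(4,3 \right)} \left(-116\right) = 53 + 4 \cdot 3 \left(-116\right) = 53 + 12 \left(-116\right) = 53 - 1392 = -1339$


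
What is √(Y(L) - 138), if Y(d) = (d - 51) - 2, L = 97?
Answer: I*√94 ≈ 9.6954*I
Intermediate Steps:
Y(d) = -53 + d (Y(d) = (-51 + d) - 2 = -53 + d)
√(Y(L) - 138) = √((-53 + 97) - 138) = √(44 - 138) = √(-94) = I*√94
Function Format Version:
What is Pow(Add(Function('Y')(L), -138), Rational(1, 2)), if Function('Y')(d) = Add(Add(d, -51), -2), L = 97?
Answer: Mul(I, Pow(94, Rational(1, 2))) ≈ Mul(9.6954, I)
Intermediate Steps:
Function('Y')(d) = Add(-53, d) (Function('Y')(d) = Add(Add(-51, d), -2) = Add(-53, d))
Pow(Add(Function('Y')(L), -138), Rational(1, 2)) = Pow(Add(Add(-53, 97), -138), Rational(1, 2)) = Pow(Add(44, -138), Rational(1, 2)) = Pow(-94, Rational(1, 2)) = Mul(I, Pow(94, Rational(1, 2)))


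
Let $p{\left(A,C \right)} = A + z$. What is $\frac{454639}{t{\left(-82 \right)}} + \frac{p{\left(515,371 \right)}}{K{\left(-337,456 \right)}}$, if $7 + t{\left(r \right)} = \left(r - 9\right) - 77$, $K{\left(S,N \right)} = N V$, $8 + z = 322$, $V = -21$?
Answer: $- \frac{88852411}{34200} \approx -2598.0$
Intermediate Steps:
$z = 314$ ($z = -8 + 322 = 314$)
$K{\left(S,N \right)} = - 21 N$ ($K{\left(S,N \right)} = N \left(-21\right) = - 21 N$)
$p{\left(A,C \right)} = 314 + A$ ($p{\left(A,C \right)} = A + 314 = 314 + A$)
$t{\left(r \right)} = -93 + r$ ($t{\left(r \right)} = -7 + \left(\left(r - 9\right) - 77\right) = -7 + \left(\left(-9 + r\right) - 77\right) = -7 + \left(-86 + r\right) = -93 + r$)
$\frac{454639}{t{\left(-82 \right)}} + \frac{p{\left(515,371 \right)}}{K{\left(-337,456 \right)}} = \frac{454639}{-93 - 82} + \frac{314 + 515}{\left(-21\right) 456} = \frac{454639}{-175} + \frac{829}{-9576} = 454639 \left(- \frac{1}{175}\right) + 829 \left(- \frac{1}{9576}\right) = - \frac{454639}{175} - \frac{829}{9576} = - \frac{88852411}{34200}$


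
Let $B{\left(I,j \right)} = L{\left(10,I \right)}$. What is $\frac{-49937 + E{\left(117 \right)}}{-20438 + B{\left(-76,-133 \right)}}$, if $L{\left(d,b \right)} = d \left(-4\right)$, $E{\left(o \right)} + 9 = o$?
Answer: $\frac{49829}{20478} \approx 2.4333$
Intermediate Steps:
$E{\left(o \right)} = -9 + o$
$L{\left(d,b \right)} = - 4 d$
$B{\left(I,j \right)} = -40$ ($B{\left(I,j \right)} = \left(-4\right) 10 = -40$)
$\frac{-49937 + E{\left(117 \right)}}{-20438 + B{\left(-76,-133 \right)}} = \frac{-49937 + \left(-9 + 117\right)}{-20438 - 40} = \frac{-49937 + 108}{-20478} = \left(-49829\right) \left(- \frac{1}{20478}\right) = \frac{49829}{20478}$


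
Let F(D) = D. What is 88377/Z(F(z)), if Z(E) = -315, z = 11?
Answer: -29459/105 ≈ -280.56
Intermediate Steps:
88377/Z(F(z)) = 88377/(-315) = 88377*(-1/315) = -29459/105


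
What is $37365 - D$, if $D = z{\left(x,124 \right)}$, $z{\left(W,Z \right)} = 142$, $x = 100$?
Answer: $37223$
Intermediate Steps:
$D = 142$
$37365 - D = 37365 - 142 = 37223$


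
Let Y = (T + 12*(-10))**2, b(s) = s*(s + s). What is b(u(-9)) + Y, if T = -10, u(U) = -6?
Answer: 16972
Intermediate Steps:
b(s) = 2*s**2 (b(s) = s*(2*s) = 2*s**2)
Y = 16900 (Y = (-10 + 12*(-10))**2 = (-10 - 120)**2 = (-130)**2 = 16900)
b(u(-9)) + Y = 2*(-6)**2 + 16900 = 2*36 + 16900 = 72 + 16900 = 16972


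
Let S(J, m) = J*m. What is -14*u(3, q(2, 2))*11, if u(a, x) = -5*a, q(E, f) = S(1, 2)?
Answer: 2310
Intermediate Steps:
q(E, f) = 2 (q(E, f) = 1*2 = 2)
-14*u(3, q(2, 2))*11 = -(-70)*3*11 = -14*(-15)*11 = 210*11 = 2310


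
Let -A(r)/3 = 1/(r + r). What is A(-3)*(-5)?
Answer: -5/2 ≈ -2.5000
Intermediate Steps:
A(r) = -3/(2*r) (A(r) = -3/(r + r) = -3*1/(2*r) = -3/(2*r))
A(-3)*(-5) = -3/2/(-3)*(-5) = -3/2*(-⅓)*(-5) = (½)*(-5) = -5/2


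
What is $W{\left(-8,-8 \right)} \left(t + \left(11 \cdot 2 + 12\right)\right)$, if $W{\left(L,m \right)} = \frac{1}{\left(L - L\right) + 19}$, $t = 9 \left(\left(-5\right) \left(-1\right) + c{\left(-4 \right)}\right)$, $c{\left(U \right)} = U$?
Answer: $\frac{43}{19} \approx 2.2632$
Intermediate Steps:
$t = 9$ ($t = 9 \left(\left(-5\right) \left(-1\right) - 4\right) = 9 \left(5 - 4\right) = 9 \cdot 1 = 9$)
$W{\left(L,m \right)} = \frac{1}{19}$ ($W{\left(L,m \right)} = \frac{1}{0 + 19} = \frac{1}{19}$)
$W{\left(-8,-8 \right)} \left(t + \left(11 \cdot 2 + 12\right)\right) = \frac{9 + \left(11 \cdot 2 + 12\right)}{19} = \frac{9 + \left(22 + 12\right)}{19} = \frac{9 + 34}{19} = \frac{1}{19} \cdot 43 = \frac{43}{19}$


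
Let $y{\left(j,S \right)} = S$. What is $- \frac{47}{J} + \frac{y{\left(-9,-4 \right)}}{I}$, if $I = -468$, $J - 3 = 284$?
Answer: $- \frac{5212}{33579} \approx -0.15522$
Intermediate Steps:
$J = 287$ ($J = 3 + 284 = 287$)
$- \frac{47}{J} + \frac{y{\left(-9,-4 \right)}}{I} = - \frac{47}{287} - \frac{4}{-468} = \left(-47\right) \frac{1}{287} - - \frac{1}{117} = - \frac{47}{287} + \frac{1}{117} = - \frac{5212}{33579}$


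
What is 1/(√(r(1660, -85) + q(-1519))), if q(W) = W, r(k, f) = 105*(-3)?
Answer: -I*√1834/1834 ≈ -0.023351*I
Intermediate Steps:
r(k, f) = -315
1/(√(r(1660, -85) + q(-1519))) = 1/(√(-315 - 1519)) = 1/(√(-1834)) = 1/(I*√1834) = -I*√1834/1834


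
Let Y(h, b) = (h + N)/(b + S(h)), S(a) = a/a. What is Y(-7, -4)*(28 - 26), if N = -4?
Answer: 22/3 ≈ 7.3333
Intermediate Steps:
S(a) = 1
Y(h, b) = (-4 + h)/(1 + b) (Y(h, b) = (h - 4)/(b + 1) = (-4 + h)/(1 + b))
Y(-7, -4)*(28 - 26) = ((-4 - 7)/(1 - 4))*(28 - 26) = (-11/(-3))*2 = -1/3*(-11)*2 = (11/3)*2 = 22/3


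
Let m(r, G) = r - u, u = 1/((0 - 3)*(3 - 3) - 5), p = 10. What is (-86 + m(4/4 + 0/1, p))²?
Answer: 179776/25 ≈ 7191.0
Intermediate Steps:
u = -⅕ (u = 1/(-3*0 - 5) = 1/(0 - 5) = 1/(-5) = -⅕ ≈ -0.20000)
m(r, G) = ⅕ + r (m(r, G) = r - 1*(-⅕) = r + ⅕ = ⅕ + r)
(-86 + m(4/4 + 0/1, p))² = (-86 + (⅕ + (4/4 + 0/1)))² = (-86 + (⅕ + (4*(¼) + 0*1)))² = (-86 + (⅕ + (1 + 0)))² = (-86 + (⅕ + 1))² = (-86 + 6/5)² = (-424/5)² = 179776/25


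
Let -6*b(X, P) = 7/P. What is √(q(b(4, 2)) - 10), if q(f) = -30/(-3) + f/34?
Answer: I*√714/204 ≈ 0.13098*I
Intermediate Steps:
b(X, P) = -7/(6*P)
q(f) = 10 + f/34 (q(f) = -30*(-⅓) + f*(1/34) = 10 + f/34)
√(q(b(4, 2)) - 10) = √((10 + (-7/6/2)/34) - 10) = √((10 + (-7/6*½)/34) - 10) = √((10 + (1/34)*(-7/12)) - 10) = √((10 - 7/408) - 10) = √(4073/408 - 10) = √(-7/408) = I*√714/204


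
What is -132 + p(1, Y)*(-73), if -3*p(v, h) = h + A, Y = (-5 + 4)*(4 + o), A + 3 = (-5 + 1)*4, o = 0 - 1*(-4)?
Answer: -789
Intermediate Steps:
o = 4 (o = 0 + 4 = 4)
A = -19 (A = -3 + (-5 + 1)*4 = -3 - 4*4 = -3 - 16 = -19)
Y = -8 (Y = (-5 + 4)*(4 + 4) = -1*8 = -8)
p(v, h) = 19/3 - h/3 (p(v, h) = -(h - 19)/3 = -(-19 + h)/3 = 19/3 - h/3)
-132 + p(1, Y)*(-73) = -132 + (19/3 - 1/3*(-8))*(-73) = -132 + (19/3 + 8/3)*(-73) = -132 + 9*(-73) = -132 - 657 = -789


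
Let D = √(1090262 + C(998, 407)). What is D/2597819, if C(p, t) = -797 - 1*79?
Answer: √1089386/2597819 ≈ 0.00040177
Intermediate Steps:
C(p, t) = -876 (C(p, t) = -797 - 79 = -876)
D = √1089386 (D = √(1090262 - 876) = √1089386 ≈ 1043.7)
D/2597819 = √1089386/2597819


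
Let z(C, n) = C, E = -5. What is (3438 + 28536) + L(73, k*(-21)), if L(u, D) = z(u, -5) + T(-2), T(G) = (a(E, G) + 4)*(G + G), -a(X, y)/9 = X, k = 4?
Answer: 31851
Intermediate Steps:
a(X, y) = -9*X
T(G) = 98*G (T(G) = (-9*(-5) + 4)*(G + G) = (45 + 4)*(2*G) = 49*(2*G) = 98*G)
L(u, D) = -196 + u (L(u, D) = u + 98*(-2) = u - 196 = -196 + u)
(3438 + 28536) + L(73, k*(-21)) = (3438 + 28536) + (-196 + 73) = 31974 - 123 = 31851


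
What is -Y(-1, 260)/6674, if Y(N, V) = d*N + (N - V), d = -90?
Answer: 171/6674 ≈ 0.025622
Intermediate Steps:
Y(N, V) = -V - 89*N (Y(N, V) = -90*N + (N - V) = -V - 89*N)
-Y(-1, 260)/6674 = -(-1*260 - 89*(-1))/6674 = -(-260 + 89)*(1/6674) = -1*(-171)*(1/6674) = 171*(1/6674) = 171/6674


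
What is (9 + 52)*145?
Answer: 8845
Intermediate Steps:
(9 + 52)*145 = 61*145 = 8845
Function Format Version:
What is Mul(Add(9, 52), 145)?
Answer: 8845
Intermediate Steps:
Mul(Add(9, 52), 145) = Mul(61, 145) = 8845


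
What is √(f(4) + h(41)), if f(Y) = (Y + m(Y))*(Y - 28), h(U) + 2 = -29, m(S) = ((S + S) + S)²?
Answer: I*√3583 ≈ 59.858*I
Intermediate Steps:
m(S) = 9*S² (m(S) = (2*S + S)² = (3*S)² = 9*S²)
h(U) = -31 (h(U) = -2 - 29 = -31)
f(Y) = (-28 + Y)*(Y + 9*Y²) (f(Y) = (Y + 9*Y²)*(Y - 28) = (Y + 9*Y²)*(-28 + Y) = (-28 + Y)*(Y + 9*Y²))
√(f(4) + h(41)) = √(4*(-28 - 251*4 + 9*4²) - 31) = √(4*(-28 - 1004 + 9*16) - 31) = √(4*(-28 - 1004 + 144) - 31) = √(4*(-888) - 31) = √(-3552 - 31) = √(-3583) = I*√3583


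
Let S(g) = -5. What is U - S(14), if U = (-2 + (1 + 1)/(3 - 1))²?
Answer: 6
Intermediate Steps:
U = 1 (U = (-2 + 2/2)² = (-2 + 2*(½))² = (-2 + 1)² = (-1)² = 1)
U - S(14) = 1 - 1*(-5) = 1 + 5 = 6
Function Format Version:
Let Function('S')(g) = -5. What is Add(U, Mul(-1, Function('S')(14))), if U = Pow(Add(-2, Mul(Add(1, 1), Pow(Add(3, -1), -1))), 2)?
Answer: 6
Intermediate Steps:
U = 1 (U = Pow(Add(-2, Mul(2, Pow(2, -1))), 2) = Pow(Add(-2, Mul(2, Rational(1, 2))), 2) = Pow(Add(-2, 1), 2) = Pow(-1, 2) = 1)
Add(U, Mul(-1, Function('S')(14))) = Add(1, Mul(-1, -5)) = Add(1, 5) = 6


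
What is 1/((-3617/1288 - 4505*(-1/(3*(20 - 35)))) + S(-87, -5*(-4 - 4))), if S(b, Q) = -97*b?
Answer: 11592/96631847 ≈ 0.00011996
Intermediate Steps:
1/((-3617/1288 - 4505*(-1/(3*(20 - 35)))) + S(-87, -5*(-4 - 4))) = 1/((-3617/1288 - 4505*(-1/(3*(20 - 35)))) - 97*(-87)) = 1/((-3617*1/1288 - 4505/((-3*(-15)))) + 8439) = 1/((-3617/1288 - 4505/45) + 8439) = 1/((-3617/1288 - 4505*1/45) + 8439) = 1/((-3617/1288 - 901/9) + 8439) = 1/(-1193041/11592 + 8439) = 1/(96631847/11592) = 11592/96631847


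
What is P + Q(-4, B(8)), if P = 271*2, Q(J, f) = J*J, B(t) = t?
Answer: 558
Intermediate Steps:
Q(J, f) = J**2
P = 542
P + Q(-4, B(8)) = 542 + (-4)**2 = 542 + 16 = 558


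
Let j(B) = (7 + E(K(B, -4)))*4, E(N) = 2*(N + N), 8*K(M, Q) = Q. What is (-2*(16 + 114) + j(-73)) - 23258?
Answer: -23498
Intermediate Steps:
K(M, Q) = Q/8
E(N) = 4*N (E(N) = 2*(2*N) = 4*N)
j(B) = 20 (j(B) = (7 + 4*((⅛)*(-4)))*4 = (7 + 4*(-½))*4 = (7 - 2)*4 = 5*4 = 20)
(-2*(16 + 114) + j(-73)) - 23258 = (-2*(16 + 114) + 20) - 23258 = (-2*130 + 20) - 23258 = (-260 + 20) - 23258 = -240 - 23258 = -23498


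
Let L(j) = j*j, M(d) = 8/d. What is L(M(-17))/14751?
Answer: 64/4263039 ≈ 1.5013e-5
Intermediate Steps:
L(j) = j²
L(M(-17))/14751 = (8/(-17))²/14751 = (8*(-1/17))²*(1/14751) = (-8/17)²*(1/14751) = (64/289)*(1/14751) = 64/4263039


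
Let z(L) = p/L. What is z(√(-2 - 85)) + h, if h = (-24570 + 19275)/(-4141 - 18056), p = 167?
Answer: 1765/7399 - 167*I*√87/87 ≈ 0.23855 - 17.904*I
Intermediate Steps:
z(L) = 167/L
h = 1765/7399 (h = -5295/(-22197) = -5295*(-1/22197) = 1765/7399 ≈ 0.23855)
z(√(-2 - 85)) + h = 167/(√(-2 - 85)) + 1765/7399 = 167/(√(-87)) + 1765/7399 = 167/((I*√87)) + 1765/7399 = 167*(-I*√87/87) + 1765/7399 = -167*I*√87/87 + 1765/7399 = 1765/7399 - 167*I*√87/87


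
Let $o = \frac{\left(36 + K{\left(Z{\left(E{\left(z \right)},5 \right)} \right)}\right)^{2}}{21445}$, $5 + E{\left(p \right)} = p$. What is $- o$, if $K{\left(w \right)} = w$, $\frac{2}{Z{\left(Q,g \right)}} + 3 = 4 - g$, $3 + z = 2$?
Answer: $- \frac{5041}{85780} \approx -0.058767$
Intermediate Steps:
$z = -1$ ($z = -3 + 2 = -1$)
$E{\left(p \right)} = -5 + p$
$Z{\left(Q,g \right)} = \frac{2}{1 - g}$ ($Z{\left(Q,g \right)} = \frac{2}{-3 - \left(-4 + g\right)} = \frac{2}{1 - g}$)
$o = \frac{5041}{85780}$ ($o = \frac{\left(36 - \frac{2}{-1 + 5}\right)^{2}}{21445} = \left(36 - \frac{2}{4}\right)^{2} \cdot \frac{1}{21445} = \left(36 - \frac{1}{2}\right)^{2} \cdot \frac{1}{21445} = \left(\frac{71}{2}\right)^{2} \cdot \frac{1}{21445} = \frac{5041}{4} \cdot \frac{1}{21445} = \frac{5041}{85780} \approx 0.058767$)
$- o = \left(-1\right) \frac{5041}{85780} = - \frac{5041}{85780}$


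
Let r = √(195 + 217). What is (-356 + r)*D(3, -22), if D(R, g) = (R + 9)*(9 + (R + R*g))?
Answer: 230688 - 1296*√103 ≈ 2.1754e+5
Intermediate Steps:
D(R, g) = (9 + R)*(9 + R + R*g)
r = 2*√103 (r = √412 = 2*√103 ≈ 20.298)
(-356 + r)*D(3, -22) = (-356 + 2*√103)*(81 + 3² + 18*3 - 22*3² + 9*3*(-22)) = (-356 + 2*√103)*(81 + 9 + 54 - 22*9 - 594) = (-356 + 2*√103)*(81 + 9 + 54 - 198 - 594) = (-356 + 2*√103)*(-648) = 230688 - 1296*√103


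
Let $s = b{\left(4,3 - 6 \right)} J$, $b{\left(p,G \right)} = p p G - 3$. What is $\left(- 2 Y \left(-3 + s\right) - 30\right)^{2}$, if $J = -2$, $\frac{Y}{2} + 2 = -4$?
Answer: $5503716$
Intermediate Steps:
$Y = -12$ ($Y = -4 + 2 \left(-4\right) = -4 - 8 = -12$)
$b{\left(p,G \right)} = -3 + G p^{2}$ ($b{\left(p,G \right)} = p^{2} G - 3 = G p^{2} - 3 = -3 + G p^{2}$)
$s = 102$ ($s = \left(-3 + \left(3 - 6\right) 4^{2}\right) \left(-2\right) = \left(-3 + \left(3 - 6\right) 16\right) \left(-2\right) = \left(-3 - 48\right) \left(-2\right) = \left(-51\right) \left(-2\right) = 102$)
$\left(- 2 Y \left(-3 + s\right) - 30\right)^{2} = \left(\left(-2\right) \left(-12\right) \left(-3 + 102\right) - 30\right)^{2} = \left(24 \cdot 99 - 30\right)^{2} = \left(2376 - 30\right)^{2} = 2346^{2} = 5503716$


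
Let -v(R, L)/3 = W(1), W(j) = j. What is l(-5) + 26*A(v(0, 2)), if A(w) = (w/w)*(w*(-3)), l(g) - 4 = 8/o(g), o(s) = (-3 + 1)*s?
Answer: 1194/5 ≈ 238.80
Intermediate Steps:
o(s) = -2*s
l(g) = 4 - 4/g (l(g) = 4 + 8/((-2*g)) = 4 + 8*(-1/(2*g)) = 4 - 4/g)
v(R, L) = -3 (v(R, L) = -3*1 = -3)
A(w) = -3*w (A(w) = 1*(-3*w) = -3*w)
l(-5) + 26*A(v(0, 2)) = (4 - 4/(-5)) + 26*(-3*(-3)) = (4 - 4*(-1/5)) + 26*9 = (4 + 4/5) + 234 = 24/5 + 234 = 1194/5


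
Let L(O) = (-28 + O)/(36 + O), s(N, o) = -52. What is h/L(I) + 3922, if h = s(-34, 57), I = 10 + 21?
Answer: 8282/3 ≈ 2760.7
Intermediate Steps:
I = 31
h = -52
L(O) = (-28 + O)/(36 + O)
h/L(I) + 3922 = -52*(36 + 31)/(-28 + 31) + 3922 = -52/(3/67) + 3922 = -52/((1/67)*3) + 3922 = -52/3/67 + 3922 = -52*67/3 + 3922 = -3484/3 + 3922 = 8282/3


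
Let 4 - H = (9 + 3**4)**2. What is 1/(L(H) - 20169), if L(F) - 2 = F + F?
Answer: -1/36359 ≈ -2.7503e-5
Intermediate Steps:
H = -8096 (H = 4 - (9 + 3**4)**2 = 4 - (9 + 81)**2 = 4 - 1*90**2 = 4 - 1*8100 = 4 - 8100 = -8096)
L(F) = 2 + 2*F (L(F) = 2 + (F + F) = 2 + 2*F)
1/(L(H) - 20169) = 1/((2 + 2*(-8096)) - 20169) = 1/((2 - 16192) - 20169) = 1/(-16190 - 20169) = 1/(-36359) = -1/36359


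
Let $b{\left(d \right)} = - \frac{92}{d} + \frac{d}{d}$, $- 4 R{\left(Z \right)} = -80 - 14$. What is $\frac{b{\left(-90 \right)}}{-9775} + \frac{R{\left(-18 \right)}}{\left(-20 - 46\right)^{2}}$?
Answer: $\frac{2209037}{425799000} \approx 0.005188$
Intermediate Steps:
$R{\left(Z \right)} = \frac{47}{2}$ ($R{\left(Z \right)} = - \frac{-80 - 14}{4} = \left(- \frac{1}{4}\right) \left(-94\right) = \frac{47}{2}$)
$b{\left(d \right)} = 1 - \frac{92}{d}$ ($b{\left(d \right)} = - \frac{92}{d} + 1 = 1 - \frac{92}{d}$)
$\frac{b{\left(-90 \right)}}{-9775} + \frac{R{\left(-18 \right)}}{\left(-20 - 46\right)^{2}} = \frac{\frac{1}{-90} \left(-92 - 90\right)}{-9775} + \frac{47}{2 \left(-20 - 46\right)^{2}} = \left(- \frac{1}{90}\right) \left(-182\right) \left(- \frac{1}{9775}\right) + \frac{47}{2 \left(-66\right)^{2}} = \frac{91}{45} \left(- \frac{1}{9775}\right) + \frac{47}{2 \cdot 4356} = - \frac{91}{439875} + \frac{47}{2} \cdot \frac{1}{4356} = - \frac{91}{439875} + \frac{47}{8712} = \frac{2209037}{425799000}$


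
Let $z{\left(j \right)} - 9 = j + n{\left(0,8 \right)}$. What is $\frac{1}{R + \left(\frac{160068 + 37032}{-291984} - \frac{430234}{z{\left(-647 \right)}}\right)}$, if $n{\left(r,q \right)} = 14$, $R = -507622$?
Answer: $- \frac{1897896}{962106487751} \approx -1.9726 \cdot 10^{-6}$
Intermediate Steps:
$z{\left(j \right)} = 23 + j$ ($z{\left(j \right)} = 9 + \left(j + 14\right) = 9 + \left(14 + j\right) = 23 + j$)
$\frac{1}{R + \left(\frac{160068 + 37032}{-291984} - \frac{430234}{z{\left(-647 \right)}}\right)} = \frac{1}{-507622 - \left(\frac{430234}{23 - 647} - \frac{160068 + 37032}{-291984}\right)} = \frac{1}{-507622 - \left(\frac{16425}{24332} + \frac{430234}{-624}\right)} = \frac{1}{-507622 - - \frac{1307275561}{1897896}} = \frac{1}{-507622 + \left(- \frac{16425}{24332} + \frac{215117}{312}\right)} = \frac{1}{-507622 + \frac{1307275561}{1897896}} = \frac{1}{- \frac{962106487751}{1897896}} = - \frac{1897896}{962106487751}$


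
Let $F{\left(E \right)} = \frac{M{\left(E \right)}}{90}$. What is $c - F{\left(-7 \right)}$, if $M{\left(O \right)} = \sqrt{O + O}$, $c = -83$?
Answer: $-83 - \frac{i \sqrt{14}}{90} \approx -83.0 - 0.041574 i$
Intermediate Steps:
$M{\left(O \right)} = \sqrt{2} \sqrt{O}$ ($M{\left(O \right)} = \sqrt{2 O} = \sqrt{2} \sqrt{O}$)
$F{\left(E \right)} = \frac{\sqrt{2} \sqrt{E}}{90}$
$c - F{\left(-7 \right)} = -83 - \frac{\sqrt{2} \sqrt{-7}}{90} = -83 - \frac{\sqrt{2} i \sqrt{7}}{90} = -83 - \frac{i \sqrt{14}}{90}$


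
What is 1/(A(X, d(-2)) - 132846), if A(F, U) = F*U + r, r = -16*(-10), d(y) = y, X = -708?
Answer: -1/131270 ≈ -7.6179e-6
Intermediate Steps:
r = 160
A(F, U) = 160 + F*U (A(F, U) = F*U + 160 = 160 + F*U)
1/(A(X, d(-2)) - 132846) = 1/((160 - 708*(-2)) - 132846) = 1/((160 + 1416) - 132846) = 1/(1576 - 132846) = 1/(-131270) = -1/131270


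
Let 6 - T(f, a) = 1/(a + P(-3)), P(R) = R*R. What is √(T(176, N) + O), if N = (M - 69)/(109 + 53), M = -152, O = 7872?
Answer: 14*√61502403/1237 ≈ 88.757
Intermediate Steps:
P(R) = R²
N = -221/162 (N = (-152 - 69)/(109 + 53) = -221/162 ≈ -1.3642)
T(f, a) = 6 - 1/(9 + a) (T(f, a) = 6 - 1/(a + (-3)²) = 6 - 1/(a + 9) = 6 - 1/(9 + a))
√(T(176, N) + O) = √((53 + 6*(-221/162))/(9 - 221/162) + 7872) = √((53 - 221/27)/(1237/162) + 7872) = √((162/1237)*(1210/27) + 7872) = √(7260/1237 + 7872) = √(9744924/1237) = 14*√61502403/1237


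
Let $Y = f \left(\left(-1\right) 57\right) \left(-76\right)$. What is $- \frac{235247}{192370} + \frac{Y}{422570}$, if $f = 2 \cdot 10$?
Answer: $- \frac{8274138799}{8128979090} \approx -1.0179$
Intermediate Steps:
$f = 20$
$Y = 86640$ ($Y = 20 \left(\left(-1\right) 57\right) \left(-76\right) = 20 \left(-57\right) \left(-76\right) = \left(-1140\right) \left(-76\right) = 86640$)
$- \frac{235247}{192370} + \frac{Y}{422570} = - \frac{235247}{192370} + \frac{86640}{422570} = \left(-235247\right) \frac{1}{192370} + 86640 \cdot \frac{1}{422570} = - \frac{235247}{192370} + \frac{8664}{42257} = - \frac{8274138799}{8128979090}$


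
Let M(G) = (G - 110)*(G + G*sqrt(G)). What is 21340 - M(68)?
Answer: 24196 + 5712*sqrt(17) ≈ 47747.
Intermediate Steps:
M(G) = (-110 + G)*(G + G**(3/2))
21340 - M(68) = 21340 - (68**2 + 68**(5/2) - 110*68 - 14960*sqrt(17)) = 21340 - (4624 + 9248*sqrt(17) - 7480 - 14960*sqrt(17)) = 21340 - (-2856 - 5712*sqrt(17)) = 21340 + (2856 + 5712*sqrt(17)) = 24196 + 5712*sqrt(17)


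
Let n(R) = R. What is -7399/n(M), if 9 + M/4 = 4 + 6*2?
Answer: -1057/4 ≈ -264.25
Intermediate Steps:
M = 28 (M = -36 + 4*(4 + 6*2) = -36 + 4*(4 + 12) = -36 + 4*16 = -36 + 64 = 28)
-7399/n(M) = -7399/28 = -7399*1/28 = -1057/4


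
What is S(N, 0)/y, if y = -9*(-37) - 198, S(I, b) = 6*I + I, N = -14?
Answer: -98/135 ≈ -0.72593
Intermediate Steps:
S(I, b) = 7*I
y = 135 (y = 333 - 198 = 135)
S(N, 0)/y = (7*(-14))/135 = -98*1/135 = -98/135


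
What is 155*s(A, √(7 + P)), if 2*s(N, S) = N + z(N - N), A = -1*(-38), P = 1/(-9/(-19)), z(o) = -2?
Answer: 2790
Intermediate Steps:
P = 19/9 (P = 1/(-9*(-1/19)) = 1/(9/19) = 19/9 ≈ 2.1111)
A = 38
s(N, S) = -1 + N/2 (s(N, S) = (N - 2)/2 = (-2 + N)/2 = -1 + N/2)
155*s(A, √(7 + P)) = 155*(-1 + (½)*38) = 155*(-1 + 19) = 155*18 = 2790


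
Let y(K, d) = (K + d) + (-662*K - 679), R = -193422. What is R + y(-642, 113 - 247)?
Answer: 230127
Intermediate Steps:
y(K, d) = -679 + d - 661*K (y(K, d) = (K + d) + (-679 - 662*K) = -679 + d - 661*K)
R + y(-642, 113 - 247) = -193422 + (-679 + (113 - 247) - 661*(-642)) = -193422 + (-679 - 134 + 424362) = -193422 + 423549 = 230127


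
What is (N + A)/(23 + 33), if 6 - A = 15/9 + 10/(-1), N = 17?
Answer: 47/84 ≈ 0.55952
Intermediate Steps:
A = 43/3 (A = 6 - (15/9 + 10/(-1)) = 6 - (15*(⅑) + 10*(-1)) = 6 - (5/3 - 10) = 6 - 1*(-25/3) = 6 + 25/3 = 43/3 ≈ 14.333)
(N + A)/(23 + 33) = (17 + 43/3)/(23 + 33) = (94/3)/56 = (94/3)*(1/56) = 47/84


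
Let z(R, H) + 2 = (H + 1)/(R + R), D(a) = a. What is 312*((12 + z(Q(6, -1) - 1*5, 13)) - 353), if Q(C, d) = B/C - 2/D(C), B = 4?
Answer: -107484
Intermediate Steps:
Q(C, d) = 2/C (Q(C, d) = 4/C - 2/C = 2/C)
z(R, H) = -2 + (1 + H)/(2*R) (z(R, H) = -2 + (H + 1)/(R + R) = -2 + (1 + H)/((2*R)) = -2 + (1 + H)*(1/(2*R)) = -2 + (1 + H)/(2*R))
312*((12 + z(Q(6, -1) - 1*5, 13)) - 353) = 312*((12 + (1 + 13 - 4*(2/6 - 1*5))/(2*(2/6 - 1*5))) - 353) = 312*((12 + (1 + 13 - 4*(2*(1/6) - 5))/(2*(2*(1/6) - 5))) - 353) = 312*((12 + (1 + 13 - 4*(1/3 - 5))/(2*(1/3 - 5))) - 353) = 312*((12 + (1 + 13 - 4*(-14/3))/(2*(-14/3))) - 353) = 312*((12 + (1/2)*(-3/14)*(1 + 13 + 56/3)) - 353) = 312*((12 + (1/2)*(-3/14)*(98/3)) - 353) = 312*((12 - 7/2) - 353) = 312*(17/2 - 353) = 312*(-689/2) = -107484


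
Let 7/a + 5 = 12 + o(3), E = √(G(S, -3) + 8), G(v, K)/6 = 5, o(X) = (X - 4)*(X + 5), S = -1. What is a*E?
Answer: -7*√38 ≈ -43.151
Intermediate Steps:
o(X) = (-4 + X)*(5 + X)
G(v, K) = 30 (G(v, K) = 6*5 = 30)
E = √38 (E = √(30 + 8) = √38 ≈ 6.1644)
a = -7 (a = 7/(-5 + (12 + (-20 + 3 + 3²))) = 7/(-5 + (12 + (-20 + 3 + 9))) = 7/(-5 + (12 - 8)) = 7/(-5 + 4) = 7/(-1) = 7*(-1) = -7)
a*E = -7*√38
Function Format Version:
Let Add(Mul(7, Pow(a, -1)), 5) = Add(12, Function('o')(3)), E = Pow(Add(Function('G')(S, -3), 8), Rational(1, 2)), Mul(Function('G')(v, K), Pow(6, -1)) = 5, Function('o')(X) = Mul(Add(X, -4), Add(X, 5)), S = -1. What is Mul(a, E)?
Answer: Mul(-7, Pow(38, Rational(1, 2))) ≈ -43.151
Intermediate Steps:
Function('o')(X) = Mul(Add(-4, X), Add(5, X))
Function('G')(v, K) = 30 (Function('G')(v, K) = Mul(6, 5) = 30)
E = Pow(38, Rational(1, 2)) (E = Pow(Add(30, 8), Rational(1, 2)) = Pow(38, Rational(1, 2)) ≈ 6.1644)
a = -7 (a = Mul(7, Pow(Add(-5, Add(12, Add(-20, 3, Pow(3, 2)))), -1)) = Mul(7, Pow(Add(-5, Add(12, Add(-20, 3, 9))), -1)) = Mul(7, Pow(Add(-5, Add(12, -8)), -1)) = Mul(7, Pow(Add(-5, 4), -1)) = Mul(7, Pow(-1, -1)) = Mul(7, -1) = -7)
Mul(a, E) = Mul(-7, Pow(38, Rational(1, 2)))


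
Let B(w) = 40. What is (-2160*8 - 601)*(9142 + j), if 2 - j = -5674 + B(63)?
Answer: -264245418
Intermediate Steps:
j = 5636 (j = 2 - (-5674 + 40) = 2 - 1*(-5634) = 2 + 5634 = 5636)
(-2160*8 - 601)*(9142 + j) = (-2160*8 - 601)*(9142 + 5636) = (-17280 - 601)*14778 = -17881*14778 = -264245418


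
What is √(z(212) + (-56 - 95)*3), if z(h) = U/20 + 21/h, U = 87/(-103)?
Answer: 6*I*√9373621605/27295 ≈ 21.282*I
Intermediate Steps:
U = -87/103 (U = 87*(-1/103) = -87/103 ≈ -0.84466)
z(h) = -87/2060 + 21/h (z(h) = -87/103/20 + 21/h = -87/103*1/20 + 21/h = -87/2060 + 21/h)
√(z(212) + (-56 - 95)*3) = √((-87/2060 + 21/212) + (-56 - 95)*3) = √((-87/2060 + 21*(1/212)) - 151*3) = √((-87/2060 + 21/212) - 453) = √(1551/27295 - 453) = √(-12363084/27295) = 6*I*√9373621605/27295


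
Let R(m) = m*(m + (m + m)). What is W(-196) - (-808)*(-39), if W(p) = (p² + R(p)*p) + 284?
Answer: -22581420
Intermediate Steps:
R(m) = 3*m² (R(m) = m*(m + 2*m) = m*(3*m) = 3*m²)
W(p) = 284 + p² + 3*p³ (W(p) = (p² + (3*p²)*p) + 284 = (p² + 3*p³) + 284 = 284 + p² + 3*p³)
W(-196) - (-808)*(-39) = (284 + (-196)² + 3*(-196)³) - (-808)*(-39) = (284 + 38416 + 3*(-7529536)) - 1*31512 = (284 + 38416 - 22588608) - 31512 = -22549908 - 31512 = -22581420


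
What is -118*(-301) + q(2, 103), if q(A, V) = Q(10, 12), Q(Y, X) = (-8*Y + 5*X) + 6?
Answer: 35504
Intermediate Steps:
Q(Y, X) = 6 - 8*Y + 5*X
q(A, V) = -14 (q(A, V) = 6 - 8*10 + 5*12 = 6 - 80 + 60 = -14)
-118*(-301) + q(2, 103) = -118*(-301) - 14 = 35518 - 14 = 35504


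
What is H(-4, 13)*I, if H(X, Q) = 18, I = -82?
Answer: -1476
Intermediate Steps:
H(-4, 13)*I = 18*(-82) = -1476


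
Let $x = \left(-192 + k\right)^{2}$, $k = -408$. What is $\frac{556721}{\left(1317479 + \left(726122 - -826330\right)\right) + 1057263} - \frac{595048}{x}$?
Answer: $- \frac{133528085957}{88361865000} \approx -1.5112$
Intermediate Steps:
$x = 360000$ ($x = \left(-192 - 408\right)^{2} = \left(-600\right)^{2} = 360000$)
$\frac{556721}{\left(1317479 + \left(726122 - -826330\right)\right) + 1057263} - \frac{595048}{x} = \frac{556721}{\left(1317479 + \left(726122 - -826330\right)\right) + 1057263} - \frac{595048}{360000} = \frac{556721}{\left(1317479 + \left(726122 + 826330\right)\right) + 1057263} - \frac{74381}{45000} = \frac{556721}{\left(1317479 + 1552452\right) + 1057263} - \frac{74381}{45000} = \frac{556721}{2869931 + 1057263} - \frac{74381}{45000} = \frac{556721}{3927194} - \frac{74381}{45000} = - \frac{133528085957}{88361865000}$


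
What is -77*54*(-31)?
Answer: 128898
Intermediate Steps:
-77*54*(-31) = -4158*(-31) = 128898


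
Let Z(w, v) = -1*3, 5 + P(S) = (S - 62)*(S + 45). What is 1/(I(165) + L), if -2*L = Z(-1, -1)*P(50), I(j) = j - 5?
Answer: -2/3115 ≈ -0.00064205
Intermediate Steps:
I(j) = -5 + j
P(S) = -5 + (-62 + S)*(45 + S) (P(S) = -5 + (S - 62)*(S + 45) = -5 + (-62 + S)*(45 + S))
Z(w, v) = -3
L = -3435/2 (L = -(-3)*(-2795 + 50**2 - 17*50)/2 = -(-3)*(-2795 + 2500 - 850)/2 = -(-3)*(-1145)/2 = -1/2*3435 = -3435/2 ≈ -1717.5)
1/(I(165) + L) = 1/((-5 + 165) - 3435/2) = 1/(160 - 3435/2) = 1/(-3115/2) = -2/3115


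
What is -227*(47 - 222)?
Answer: 39725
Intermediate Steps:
-227*(47 - 222) = -227*(-175) = 39725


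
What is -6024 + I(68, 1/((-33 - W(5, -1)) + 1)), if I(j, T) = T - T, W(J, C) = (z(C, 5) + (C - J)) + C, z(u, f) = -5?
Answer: -6024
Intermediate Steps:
W(J, C) = -5 - J + 2*C (W(J, C) = (-5 + (C - J)) + C = (-5 + C - J) + C = -5 - J + 2*C)
I(j, T) = 0
-6024 + I(68, 1/((-33 - W(5, -1)) + 1)) = -6024 + 0 = -6024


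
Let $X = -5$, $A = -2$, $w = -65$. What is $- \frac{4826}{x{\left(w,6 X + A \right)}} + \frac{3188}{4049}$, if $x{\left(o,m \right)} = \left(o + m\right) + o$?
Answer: $\frac{10028465}{327969} \approx 30.577$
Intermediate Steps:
$x{\left(o,m \right)} = m + 2 o$ ($x{\left(o,m \right)} = \left(m + o\right) + o = m + 2 o$)
$- \frac{4826}{x{\left(w,6 X + A \right)}} + \frac{3188}{4049} = - \frac{4826}{\left(6 \left(-5\right) - 2\right) + 2 \left(-65\right)} + \frac{3188}{4049} = - \frac{4826}{\left(-30 - 2\right) - 130} + 3188 \cdot \frac{1}{4049} = - \frac{4826}{-32 - 130} + \frac{3188}{4049} = - \frac{4826}{-162} + \frac{3188}{4049} = \left(-4826\right) \left(- \frac{1}{162}\right) + \frac{3188}{4049} = \frac{2413}{81} + \frac{3188}{4049} = \frac{10028465}{327969}$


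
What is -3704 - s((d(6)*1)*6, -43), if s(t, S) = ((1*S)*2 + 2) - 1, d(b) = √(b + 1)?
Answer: -3619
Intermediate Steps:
d(b) = √(1 + b)
s(t, S) = 1 + 2*S (s(t, S) = (S*2 + 2) - 1 = (2*S + 2) - 1 = (2 + 2*S) - 1 = 1 + 2*S)
-3704 - s((d(6)*1)*6, -43) = -3704 - (1 + 2*(-43)) = -3704 - (1 - 86) = -3704 - 1*(-85) = -3704 + 85 = -3619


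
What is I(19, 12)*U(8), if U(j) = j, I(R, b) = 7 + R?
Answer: 208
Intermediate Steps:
I(19, 12)*U(8) = (7 + 19)*8 = 26*8 = 208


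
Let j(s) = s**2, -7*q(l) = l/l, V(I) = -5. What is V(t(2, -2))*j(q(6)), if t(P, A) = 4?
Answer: -5/49 ≈ -0.10204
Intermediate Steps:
q(l) = -1/7 (q(l) = -l/(7*l) = -1/7*1 = -1/7)
V(t(2, -2))*j(q(6)) = -5*(-1/7)**2 = -5*1/49 = -5/49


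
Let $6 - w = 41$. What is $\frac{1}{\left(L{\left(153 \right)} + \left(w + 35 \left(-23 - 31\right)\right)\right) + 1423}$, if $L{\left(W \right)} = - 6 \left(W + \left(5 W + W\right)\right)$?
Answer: $- \frac{1}{6928} \approx -0.00014434$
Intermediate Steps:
$w = -35$ ($w = 6 - 41 = -35$)
$L{\left(W \right)} = - 42 W$ ($L{\left(W \right)} = - 6 \left(W + 6 W\right) = - 6 \cdot 7 W = - 42 W$)
$\frac{1}{\left(L{\left(153 \right)} + \left(w + 35 \left(-23 - 31\right)\right)\right) + 1423} = \frac{1}{\left(\left(-42\right) 153 + \left(-35 + 35 \left(-23 - 31\right)\right)\right) + 1423} = \frac{1}{\left(-6426 + \left(-35 + 35 \left(-23 - 31\right)\right)\right) + 1423} = \frac{1}{\left(-6426 + \left(-35 + 35 \left(-54\right)\right)\right) + 1423} = \frac{1}{\left(-6426 - 1925\right) + 1423} = \frac{1}{-8351 + 1423} = \frac{1}{-6928} = - \frac{1}{6928}$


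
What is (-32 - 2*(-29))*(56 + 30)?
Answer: 2236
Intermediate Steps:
(-32 - 2*(-29))*(56 + 30) = (-32 + 58)*86 = 26*86 = 2236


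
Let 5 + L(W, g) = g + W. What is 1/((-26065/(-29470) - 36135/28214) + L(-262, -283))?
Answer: -41573329/22881805977 ≈ -0.0018169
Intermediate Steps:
L(W, g) = -5 + W + g (L(W, g) = -5 + (g + W) = -5 + (W + g) = -5 + W + g)
1/((-26065/(-29470) - 36135/28214) + L(-262, -283)) = 1/((-26065/(-29470) - 36135/28214) + (-5 - 262 - 283)) = 1/((-26065*(-1/29470) - 36135*1/28214) - 550) = 1/((5213/5894 - 36135/28214) - 550) = 1/(-16475027/41573329 - 550) = 1/(-22881805977/41573329) = -41573329/22881805977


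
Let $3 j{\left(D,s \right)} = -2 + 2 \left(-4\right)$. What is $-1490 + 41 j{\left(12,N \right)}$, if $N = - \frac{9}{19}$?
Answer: $- \frac{4880}{3} \approx -1626.7$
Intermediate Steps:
$N = - \frac{9}{19}$ ($N = \left(-9\right) \frac{1}{19} = - \frac{9}{19} \approx -0.47368$)
$j{\left(D,s \right)} = - \frac{10}{3}$ ($j{\left(D,s \right)} = \frac{-2 + 2 \left(-4\right)}{3} = \frac{-2 - 8}{3} = \frac{1}{3} \left(-10\right) = - \frac{10}{3}$)
$-1490 + 41 j{\left(12,N \right)} = -1490 + 41 \left(- \frac{10}{3}\right) = -1490 - \frac{410}{3} = - \frac{4880}{3}$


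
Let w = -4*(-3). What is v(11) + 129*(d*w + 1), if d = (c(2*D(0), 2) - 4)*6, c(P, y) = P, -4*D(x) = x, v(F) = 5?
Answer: -37018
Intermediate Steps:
w = 12
D(x) = -x/4
d = -24 (d = (2*(-¼*0) - 4)*6 = (2*0 - 4)*6 = (0 - 4)*6 = -4*6 = -24)
v(11) + 129*(d*w + 1) = 5 + 129*(-24*12 + 1) = 5 + 129*(-288 + 1) = 5 + 129*(-287) = 5 - 37023 = -37018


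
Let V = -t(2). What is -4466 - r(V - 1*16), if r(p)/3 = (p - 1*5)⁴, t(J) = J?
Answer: -843989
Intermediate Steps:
V = -2 (V = -1*2 = -2)
r(p) = 3*(-5 + p)⁴ (r(p) = 3*(p - 1*5)⁴ = 3*(p - 5)⁴ = 3*(-5 + p)⁴)
-4466 - r(V - 1*16) = -4466 - 3*(-5 + (-2 - 1*16))⁴ = -4466 - 3*(-5 + (-2 - 16))⁴ = -4466 - 3*(-5 - 18)⁴ = -4466 - 3*(-23)⁴ = -4466 - 3*279841 = -4466 - 1*839523 = -4466 - 839523 = -843989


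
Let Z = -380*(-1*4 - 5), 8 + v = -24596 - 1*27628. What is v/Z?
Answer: -13058/855 ≈ -15.273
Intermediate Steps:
v = -52232 (v = -8 + (-24596 - 1*27628) = -8 + (-24596 - 27628) = -8 - 52224 = -52232)
Z = 3420 (Z = -380*(-4 - 5) = -380*(-9) = 3420)
v/Z = -52232/3420 = -52232*1/3420 = -13058/855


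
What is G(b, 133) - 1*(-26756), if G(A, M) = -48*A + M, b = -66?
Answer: 30057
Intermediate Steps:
G(A, M) = M - 48*A
G(b, 133) - 1*(-26756) = (133 - 48*(-66)) - 1*(-26756) = (133 + 3168) + 26756 = 3301 + 26756 = 30057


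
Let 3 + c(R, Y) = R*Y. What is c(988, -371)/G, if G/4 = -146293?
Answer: 366551/585172 ≈ 0.62640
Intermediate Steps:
G = -585172 (G = 4*(-146293) = -585172)
c(R, Y) = -3 + R*Y
c(988, -371)/G = (-3 + 988*(-371))/(-585172) = (-3 - 366548)*(-1/585172) = -366551*(-1/585172) = 366551/585172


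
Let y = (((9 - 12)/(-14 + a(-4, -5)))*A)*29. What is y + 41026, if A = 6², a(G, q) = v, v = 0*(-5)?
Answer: 288748/7 ≈ 41250.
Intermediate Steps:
v = 0
a(G, q) = 0
A = 36
y = 1566/7 (y = (((9 - 12)/(-14 + 0))*36)*29 = (-3/(-14)*36)*29 = (-3*(-1/14)*36)*29 = ((3/14)*36)*29 = (54/7)*29 = 1566/7 ≈ 223.71)
y + 41026 = 1566/7 + 41026 = 288748/7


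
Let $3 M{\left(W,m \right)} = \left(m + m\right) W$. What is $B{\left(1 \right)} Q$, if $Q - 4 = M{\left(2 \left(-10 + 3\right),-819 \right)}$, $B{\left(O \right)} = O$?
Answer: $7648$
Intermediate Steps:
$M{\left(W,m \right)} = \frac{2 W m}{3}$ ($M{\left(W,m \right)} = \frac{\left(m + m\right) W}{3} = \frac{2 m W}{3} = \frac{2 W m}{3}$)
$Q = 7648$ ($Q = 4 + \frac{2}{3} \cdot 2 \left(-10 + 3\right) \left(-819\right) = 4 + \frac{2}{3} \cdot 2 \left(-7\right) \left(-819\right) = 4 + \frac{2}{3} \left(-14\right) \left(-819\right) = 4 + 7644 = 7648$)
$B{\left(1 \right)} Q = 1 \cdot 7648 = 7648$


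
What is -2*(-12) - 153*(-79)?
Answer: 12111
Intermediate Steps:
-2*(-12) - 153*(-79) = 24 + 12087 = 12111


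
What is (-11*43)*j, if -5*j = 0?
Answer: 0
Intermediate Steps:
j = 0 (j = -1/5*0 = 0)
(-11*43)*j = -11*43*0 = -473*0 = 0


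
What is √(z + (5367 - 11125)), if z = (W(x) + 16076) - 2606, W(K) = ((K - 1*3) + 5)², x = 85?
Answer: √15281 ≈ 123.62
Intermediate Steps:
W(K) = (2 + K)² (W(K) = ((K - 3) + 5)² = ((-3 + K) + 5)² = (2 + K)²)
z = 21039 (z = ((2 + 85)² + 16076) - 2606 = (87² + 16076) - 2606 = (7569 + 16076) - 2606 = 23645 - 2606 = 21039)
√(z + (5367 - 11125)) = √(21039 + (5367 - 11125)) = √(21039 - 5758) = √15281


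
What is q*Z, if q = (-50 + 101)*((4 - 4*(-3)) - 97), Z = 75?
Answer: -309825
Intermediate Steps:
q = -4131 (q = 51*((4 + 12) - 97) = 51*(16 - 97) = 51*(-81) = -4131)
q*Z = -4131*75 = -309825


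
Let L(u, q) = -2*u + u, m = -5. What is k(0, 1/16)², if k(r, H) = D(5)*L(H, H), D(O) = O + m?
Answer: 0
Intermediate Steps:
L(u, q) = -u
D(O) = -5 + O (D(O) = O - 5 = -5 + O)
k(r, H) = 0 (k(r, H) = (-5 + 5)*(-H) = 0*(-H) = 0)
k(0, 1/16)² = 0² = 0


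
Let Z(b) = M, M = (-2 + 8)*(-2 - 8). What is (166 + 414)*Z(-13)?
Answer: -34800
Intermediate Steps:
M = -60 (M = 6*(-10) = -60)
Z(b) = -60
(166 + 414)*Z(-13) = (166 + 414)*(-60) = 580*(-60) = -34800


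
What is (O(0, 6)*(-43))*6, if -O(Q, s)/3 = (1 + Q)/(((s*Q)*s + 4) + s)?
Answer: 387/5 ≈ 77.400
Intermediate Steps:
O(Q, s) = -3*(1 + Q)/(4 + s + Q*s²) (O(Q, s) = -3*(1 + Q)/(((s*Q)*s + 4) + s) = -3*(1 + Q)/(((Q*s)*s + 4) + s) = -3*(1 + Q)/((Q*s² + 4) + s) = -3*(1 + Q)/((4 + Q*s²) + s) = -3*(1 + Q)/(4 + s + Q*s²))
(O(0, 6)*(-43))*6 = ((3*(-1 - 1*0)/(4 + 6 + 0*6²))*(-43))*6 = ((3*(-1 + 0)/(4 + 6 + 0*36))*(-43))*6 = ((3*(-1)/(4 + 6 + 0))*(-43))*6 = ((3*(-1)/10)*(-43))*6 = ((3*(⅒)*(-1))*(-43))*6 = -3/10*(-43)*6 = (129/10)*6 = 387/5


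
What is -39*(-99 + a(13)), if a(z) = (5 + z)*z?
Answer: -5265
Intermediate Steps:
a(z) = z*(5 + z)
-39*(-99 + a(13)) = -39*(-99 + 13*(5 + 13)) = -39*(-99 + 13*18) = -39*(-99 + 234) = -39*135 = -5265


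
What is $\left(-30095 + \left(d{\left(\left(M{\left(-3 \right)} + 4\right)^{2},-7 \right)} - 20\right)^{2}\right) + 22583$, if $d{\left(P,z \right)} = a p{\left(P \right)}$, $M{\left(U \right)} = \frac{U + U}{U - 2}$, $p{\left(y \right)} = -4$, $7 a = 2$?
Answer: $- \frac{346184}{49} \approx -7065.0$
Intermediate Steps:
$a = \frac{2}{7}$ ($a = \frac{1}{7} \cdot 2 = \frac{2}{7} \approx 0.28571$)
$M{\left(U \right)} = \frac{2 U}{-2 + U}$
$d{\left(P,z \right)} = - \frac{8}{7}$ ($d{\left(P,z \right)} = \frac{2}{7} \left(-4\right) = - \frac{8}{7}$)
$\left(-30095 + \left(d{\left(\left(M{\left(-3 \right)} + 4\right)^{2},-7 \right)} - 20\right)^{2}\right) + 22583 = \left(-30095 + \left(- \frac{8}{7} - 20\right)^{2}\right) + 22583 = \left(-30095 + \left(- \frac{148}{7}\right)^{2}\right) + 22583 = \left(-30095 + \frac{21904}{49}\right) + 22583 = - \frac{1452751}{49} + 22583 = - \frac{346184}{49}$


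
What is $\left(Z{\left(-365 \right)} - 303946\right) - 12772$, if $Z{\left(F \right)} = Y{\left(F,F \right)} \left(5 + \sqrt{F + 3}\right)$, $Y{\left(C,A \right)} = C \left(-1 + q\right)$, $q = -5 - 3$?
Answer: $-300293 + 3285 i \sqrt{362} \approx -3.0029 \cdot 10^{5} + 62501.0 i$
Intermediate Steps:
$q = -8$ ($q = -5 - 3 = -8$)
$Y{\left(C,A \right)} = - 9 C$ ($Y{\left(C,A \right)} = C \left(-1 - 8\right) = C \left(-9\right) = - 9 C$)
$Z{\left(F \right)} = - 9 F \left(5 + \sqrt{3 + F}\right)$ ($Z{\left(F \right)} = - 9 F \left(5 + \sqrt{F + 3}\right) = - 9 F \left(5 + \sqrt{3 + F}\right)$)
$\left(Z{\left(-365 \right)} - 303946\right) - 12772 = \left(\left(-9\right) \left(-365\right) \left(5 + \sqrt{3 - 365}\right) - 303946\right) - 12772 = \left(\left(-9\right) \left(-365\right) \left(5 + \sqrt{-362}\right) - 303946\right) - 12772 = \left(\left(-9\right) \left(-365\right) \left(5 + i \sqrt{362}\right) - 303946\right) - 12772 = \left(\left(16425 + 3285 i \sqrt{362}\right) - 303946\right) - 12772 = \left(-287521 + 3285 i \sqrt{362}\right) - 12772 = -300293 + 3285 i \sqrt{362}$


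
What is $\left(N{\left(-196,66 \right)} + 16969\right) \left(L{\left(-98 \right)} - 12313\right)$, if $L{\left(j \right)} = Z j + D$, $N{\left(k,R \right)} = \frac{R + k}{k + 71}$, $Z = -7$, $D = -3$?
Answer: $- \frac{986807826}{5} \approx -1.9736 \cdot 10^{8}$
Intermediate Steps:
$N{\left(k,R \right)} = \frac{R + k}{71 + k}$
$L{\left(j \right)} = -3 - 7 j$ ($L{\left(j \right)} = - 7 j - 3 = -3 - 7 j$)
$\left(N{\left(-196,66 \right)} + 16969\right) \left(L{\left(-98 \right)} - 12313\right) = \left(\frac{66 - 196}{71 - 196} + 16969\right) \left(\left(-3 - -686\right) - 12313\right) = \left(\frac{1}{-125} \left(-130\right) + 16969\right) \left(\left(-3 + 686\right) - 12313\right) = \left(\left(- \frac{1}{125}\right) \left(-130\right) + 16969\right) \left(683 - 12313\right) = \left(\frac{26}{25} + 16969\right) \left(-11630\right) = \frac{424251}{25} \left(-11630\right) = - \frac{986807826}{5}$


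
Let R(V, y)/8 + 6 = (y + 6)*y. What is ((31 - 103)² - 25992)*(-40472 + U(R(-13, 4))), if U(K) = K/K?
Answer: 842120568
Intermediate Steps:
R(V, y) = -48 + 8*y*(6 + y) (R(V, y) = -48 + 8*((y + 6)*y) = -48 + 8*((6 + y)*y) = -48 + 8*(y*(6 + y)) = -48 + 8*y*(6 + y))
U(K) = 1
((31 - 103)² - 25992)*(-40472 + U(R(-13, 4))) = ((31 - 103)² - 25992)*(-40472 + 1) = ((-72)² - 25992)*(-40471) = (5184 - 25992)*(-40471) = -20808*(-40471) = 842120568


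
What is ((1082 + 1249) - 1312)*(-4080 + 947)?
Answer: -3192527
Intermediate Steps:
((1082 + 1249) - 1312)*(-4080 + 947) = (2331 - 1312)*(-3133) = 1019*(-3133) = -3192527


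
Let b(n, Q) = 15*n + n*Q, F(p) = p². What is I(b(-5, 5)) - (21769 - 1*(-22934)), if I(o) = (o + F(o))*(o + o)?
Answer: -2024703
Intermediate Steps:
b(n, Q) = 15*n + Q*n
I(o) = 2*o*(o + o²) (I(o) = (o + o²)*(o + o) = (o + o²)*(2*o) = 2*o*(o + o²))
I(b(-5, 5)) - (21769 - 1*(-22934)) = 2*(-5*(15 + 5))²*(1 - 5*(15 + 5)) - (21769 - 1*(-22934)) = 2*(-5*20)²*(1 - 5*20) - (21769 + 22934) = 2*(-100)²*(1 - 100) - 1*44703 = 2*10000*(-99) - 44703 = -1980000 - 44703 = -2024703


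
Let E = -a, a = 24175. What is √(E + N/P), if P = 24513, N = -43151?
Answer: I*√14527505071038/24513 ≈ 155.49*I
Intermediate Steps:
E = -24175 (E = -1*24175 = -24175)
√(E + N/P) = √(-24175 - 43151/24513) = √(-592644926/24513) = I*√14527505071038/24513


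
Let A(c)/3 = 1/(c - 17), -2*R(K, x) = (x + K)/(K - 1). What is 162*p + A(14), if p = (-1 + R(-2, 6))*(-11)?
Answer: 593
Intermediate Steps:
R(K, x) = -(K + x)/(2*(-1 + K)) (R(K, x) = -(x + K)/(2*(K - 1)) = -(K + x)/(2*(-1 + K)))
A(c) = 3/(-17 + c) (A(c) = 3/(c - 17) = 3/(-17 + c))
p = 11/3 (p = (-1 + (-1*(-2) - 1*6)/(2*(-1 - 2)))*(-11) = (-1 + (½)*(2 - 6)/(-3))*(-11) = (-1 + (½)*(-⅓)*(-4))*(-11) = (-1 + ⅔)*(-11) = -⅓*(-11) = 11/3 ≈ 3.6667)
162*p + A(14) = 162*(11/3) + 3/(-17 + 14) = 594 + 3/(-3) = 594 + 3*(-⅓) = 594 - 1 = 593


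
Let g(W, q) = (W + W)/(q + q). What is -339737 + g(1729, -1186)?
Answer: -402929811/1186 ≈ -3.3974e+5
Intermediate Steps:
g(W, q) = W/q (g(W, q) = (2*W)/((2*q)) = (2*W)*(1/(2*q)) = W/q)
-339737 + g(1729, -1186) = -339737 + 1729/(-1186) = -339737 + 1729*(-1/1186) = -339737 - 1729/1186 = -402929811/1186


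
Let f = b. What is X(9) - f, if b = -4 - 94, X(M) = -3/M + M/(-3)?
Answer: 284/3 ≈ 94.667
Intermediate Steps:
X(M) = -3/M - M/3 (X(M) = -3/M + M*(-1/3) = -3/M - M/3)
b = -98
f = -98
X(9) - f = (-3/9 - 1/3*9) - 1*(-98) = (-3*1/9 - 3) + 98 = (-1/3 - 3) + 98 = -10/3 + 98 = 284/3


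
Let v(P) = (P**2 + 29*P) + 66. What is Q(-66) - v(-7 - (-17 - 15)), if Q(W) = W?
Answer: -1482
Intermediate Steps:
v(P) = 66 + P**2 + 29*P
Q(-66) - v(-7 - (-17 - 15)) = -66 - (66 + (-7 - (-17 - 15))**2 + 29*(-7 - (-17 - 15))) = -66 - (66 + (-7 - 1*(-32))**2 + 29*(-7 - 1*(-32))) = -66 - (66 + (-7 + 32)**2 + 29*(-7 + 32)) = -66 - (66 + 25**2 + 29*25) = -66 - (66 + 625 + 725) = -66 - 1*1416 = -66 - 1416 = -1482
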